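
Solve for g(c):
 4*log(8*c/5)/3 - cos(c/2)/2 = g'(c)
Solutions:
 g(c) = C1 + 4*c*log(c)/3 - 4*c*log(5)/3 - 4*c/3 + 4*c*log(2) - sin(c/2)


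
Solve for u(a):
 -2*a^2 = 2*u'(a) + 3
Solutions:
 u(a) = C1 - a^3/3 - 3*a/2


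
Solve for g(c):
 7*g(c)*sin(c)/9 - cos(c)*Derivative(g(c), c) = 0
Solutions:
 g(c) = C1/cos(c)^(7/9)


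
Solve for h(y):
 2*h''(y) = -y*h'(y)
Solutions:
 h(y) = C1 + C2*erf(y/2)


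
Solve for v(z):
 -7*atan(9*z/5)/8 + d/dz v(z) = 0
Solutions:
 v(z) = C1 + 7*z*atan(9*z/5)/8 - 35*log(81*z^2 + 25)/144


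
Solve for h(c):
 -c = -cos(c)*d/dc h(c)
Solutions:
 h(c) = C1 + Integral(c/cos(c), c)


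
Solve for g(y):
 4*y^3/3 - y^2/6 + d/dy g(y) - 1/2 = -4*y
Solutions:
 g(y) = C1 - y^4/3 + y^3/18 - 2*y^2 + y/2


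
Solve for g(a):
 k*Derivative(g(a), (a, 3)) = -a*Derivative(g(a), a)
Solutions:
 g(a) = C1 + Integral(C2*airyai(a*(-1/k)^(1/3)) + C3*airybi(a*(-1/k)^(1/3)), a)


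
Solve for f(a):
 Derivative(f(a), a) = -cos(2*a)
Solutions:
 f(a) = C1 - sin(2*a)/2


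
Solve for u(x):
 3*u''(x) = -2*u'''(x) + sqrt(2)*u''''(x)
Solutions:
 u(x) = C1 + C2*x + C3*exp(sqrt(2)*x*(1 - sqrt(1 + 3*sqrt(2)))/2) + C4*exp(sqrt(2)*x*(1 + sqrt(1 + 3*sqrt(2)))/2)


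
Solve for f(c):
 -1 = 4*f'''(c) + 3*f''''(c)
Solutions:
 f(c) = C1 + C2*c + C3*c^2 + C4*exp(-4*c/3) - c^3/24


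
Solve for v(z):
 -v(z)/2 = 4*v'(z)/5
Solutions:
 v(z) = C1*exp(-5*z/8)


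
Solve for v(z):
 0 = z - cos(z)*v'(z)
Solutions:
 v(z) = C1 + Integral(z/cos(z), z)


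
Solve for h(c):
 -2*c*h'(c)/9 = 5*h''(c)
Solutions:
 h(c) = C1 + C2*erf(sqrt(5)*c/15)


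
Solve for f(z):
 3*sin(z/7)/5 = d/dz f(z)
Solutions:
 f(z) = C1 - 21*cos(z/7)/5


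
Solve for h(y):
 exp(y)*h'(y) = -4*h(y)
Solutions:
 h(y) = C1*exp(4*exp(-y))


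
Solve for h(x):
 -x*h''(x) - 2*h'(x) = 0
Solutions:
 h(x) = C1 + C2/x


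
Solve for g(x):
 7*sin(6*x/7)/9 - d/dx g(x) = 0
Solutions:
 g(x) = C1 - 49*cos(6*x/7)/54


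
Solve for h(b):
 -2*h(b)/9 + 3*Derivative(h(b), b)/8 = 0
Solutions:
 h(b) = C1*exp(16*b/27)


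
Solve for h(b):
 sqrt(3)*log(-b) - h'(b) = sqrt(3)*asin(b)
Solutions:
 h(b) = C1 + sqrt(3)*b*(log(-b) - 1) - sqrt(3)*(b*asin(b) + sqrt(1 - b^2))


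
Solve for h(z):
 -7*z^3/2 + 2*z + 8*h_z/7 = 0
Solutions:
 h(z) = C1 + 49*z^4/64 - 7*z^2/8


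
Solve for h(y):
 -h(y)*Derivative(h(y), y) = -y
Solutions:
 h(y) = -sqrt(C1 + y^2)
 h(y) = sqrt(C1 + y^2)


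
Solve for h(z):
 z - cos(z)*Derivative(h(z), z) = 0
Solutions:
 h(z) = C1 + Integral(z/cos(z), z)


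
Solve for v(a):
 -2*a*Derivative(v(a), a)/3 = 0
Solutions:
 v(a) = C1


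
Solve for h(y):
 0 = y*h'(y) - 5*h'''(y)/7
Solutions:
 h(y) = C1 + Integral(C2*airyai(5^(2/3)*7^(1/3)*y/5) + C3*airybi(5^(2/3)*7^(1/3)*y/5), y)


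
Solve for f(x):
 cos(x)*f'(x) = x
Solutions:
 f(x) = C1 + Integral(x/cos(x), x)


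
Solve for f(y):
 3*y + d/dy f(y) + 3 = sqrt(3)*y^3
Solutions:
 f(y) = C1 + sqrt(3)*y^4/4 - 3*y^2/2 - 3*y


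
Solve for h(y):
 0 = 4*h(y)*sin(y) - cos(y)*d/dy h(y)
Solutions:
 h(y) = C1/cos(y)^4


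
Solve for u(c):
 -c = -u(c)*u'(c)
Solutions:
 u(c) = -sqrt(C1 + c^2)
 u(c) = sqrt(C1 + c^2)


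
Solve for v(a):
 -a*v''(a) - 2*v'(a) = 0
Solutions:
 v(a) = C1 + C2/a


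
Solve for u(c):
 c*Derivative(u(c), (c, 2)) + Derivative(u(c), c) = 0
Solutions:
 u(c) = C1 + C2*log(c)


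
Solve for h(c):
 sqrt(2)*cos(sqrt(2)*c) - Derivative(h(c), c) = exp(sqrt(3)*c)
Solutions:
 h(c) = C1 - sqrt(3)*exp(sqrt(3)*c)/3 + sin(sqrt(2)*c)


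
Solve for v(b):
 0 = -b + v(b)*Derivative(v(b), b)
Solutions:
 v(b) = -sqrt(C1 + b^2)
 v(b) = sqrt(C1 + b^2)


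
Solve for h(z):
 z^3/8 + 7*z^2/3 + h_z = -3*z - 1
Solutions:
 h(z) = C1 - z^4/32 - 7*z^3/9 - 3*z^2/2 - z


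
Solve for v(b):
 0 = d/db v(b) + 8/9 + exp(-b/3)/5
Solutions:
 v(b) = C1 - 8*b/9 + 3*exp(-b/3)/5


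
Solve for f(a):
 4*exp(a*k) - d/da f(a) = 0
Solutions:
 f(a) = C1 + 4*exp(a*k)/k


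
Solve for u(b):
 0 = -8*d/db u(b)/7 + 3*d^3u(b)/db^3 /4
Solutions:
 u(b) = C1 + C2*exp(-4*sqrt(42)*b/21) + C3*exp(4*sqrt(42)*b/21)


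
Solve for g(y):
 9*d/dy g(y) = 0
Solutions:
 g(y) = C1


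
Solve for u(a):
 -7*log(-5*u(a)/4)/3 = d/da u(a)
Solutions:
 3*Integral(1/(log(-_y) - 2*log(2) + log(5)), (_y, u(a)))/7 = C1 - a


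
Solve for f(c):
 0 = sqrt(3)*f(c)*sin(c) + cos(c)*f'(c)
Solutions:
 f(c) = C1*cos(c)^(sqrt(3))


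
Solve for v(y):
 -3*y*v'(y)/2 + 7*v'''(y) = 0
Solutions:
 v(y) = C1 + Integral(C2*airyai(14^(2/3)*3^(1/3)*y/14) + C3*airybi(14^(2/3)*3^(1/3)*y/14), y)


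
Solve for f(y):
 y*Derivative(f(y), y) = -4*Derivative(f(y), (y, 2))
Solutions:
 f(y) = C1 + C2*erf(sqrt(2)*y/4)


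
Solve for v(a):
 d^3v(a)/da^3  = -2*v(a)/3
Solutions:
 v(a) = C3*exp(-2^(1/3)*3^(2/3)*a/3) + (C1*sin(2^(1/3)*3^(1/6)*a/2) + C2*cos(2^(1/3)*3^(1/6)*a/2))*exp(2^(1/3)*3^(2/3)*a/6)


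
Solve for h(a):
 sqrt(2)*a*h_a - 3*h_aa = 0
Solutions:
 h(a) = C1 + C2*erfi(2^(3/4)*sqrt(3)*a/6)


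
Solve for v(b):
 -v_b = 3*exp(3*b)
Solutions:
 v(b) = C1 - exp(3*b)


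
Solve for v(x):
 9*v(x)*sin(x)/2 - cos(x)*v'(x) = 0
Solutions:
 v(x) = C1/cos(x)^(9/2)


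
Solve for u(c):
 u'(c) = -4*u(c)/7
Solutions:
 u(c) = C1*exp(-4*c/7)


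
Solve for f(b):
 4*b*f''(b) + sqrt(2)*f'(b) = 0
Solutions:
 f(b) = C1 + C2*b^(1 - sqrt(2)/4)


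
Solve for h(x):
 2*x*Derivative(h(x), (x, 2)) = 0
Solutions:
 h(x) = C1 + C2*x


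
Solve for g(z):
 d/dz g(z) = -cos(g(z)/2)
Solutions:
 g(z) = -2*asin((C1 + exp(z))/(C1 - exp(z))) + 2*pi
 g(z) = 2*asin((C1 + exp(z))/(C1 - exp(z)))


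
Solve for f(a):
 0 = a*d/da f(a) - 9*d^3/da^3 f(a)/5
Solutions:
 f(a) = C1 + Integral(C2*airyai(15^(1/3)*a/3) + C3*airybi(15^(1/3)*a/3), a)


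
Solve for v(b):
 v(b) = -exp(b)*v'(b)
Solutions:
 v(b) = C1*exp(exp(-b))


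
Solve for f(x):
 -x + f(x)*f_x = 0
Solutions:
 f(x) = -sqrt(C1 + x^2)
 f(x) = sqrt(C1 + x^2)


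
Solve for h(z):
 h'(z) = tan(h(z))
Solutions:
 h(z) = pi - asin(C1*exp(z))
 h(z) = asin(C1*exp(z))


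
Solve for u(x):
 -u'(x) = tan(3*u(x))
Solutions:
 u(x) = -asin(C1*exp(-3*x))/3 + pi/3
 u(x) = asin(C1*exp(-3*x))/3


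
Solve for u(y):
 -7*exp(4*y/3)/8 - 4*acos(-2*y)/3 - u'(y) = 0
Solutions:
 u(y) = C1 - 4*y*acos(-2*y)/3 - 2*sqrt(1 - 4*y^2)/3 - 21*exp(4*y/3)/32


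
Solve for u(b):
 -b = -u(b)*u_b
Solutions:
 u(b) = -sqrt(C1 + b^2)
 u(b) = sqrt(C1 + b^2)


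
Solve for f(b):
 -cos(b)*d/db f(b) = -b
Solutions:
 f(b) = C1 + Integral(b/cos(b), b)


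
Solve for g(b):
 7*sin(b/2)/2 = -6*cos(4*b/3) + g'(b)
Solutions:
 g(b) = C1 + 9*sin(4*b/3)/2 - 7*cos(b/2)


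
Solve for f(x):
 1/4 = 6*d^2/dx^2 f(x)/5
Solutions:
 f(x) = C1 + C2*x + 5*x^2/48


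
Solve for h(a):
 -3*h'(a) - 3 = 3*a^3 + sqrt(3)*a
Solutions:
 h(a) = C1 - a^4/4 - sqrt(3)*a^2/6 - a


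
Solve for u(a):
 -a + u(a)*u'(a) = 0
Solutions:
 u(a) = -sqrt(C1 + a^2)
 u(a) = sqrt(C1 + a^2)


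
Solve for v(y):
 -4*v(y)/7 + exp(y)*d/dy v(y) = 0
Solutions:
 v(y) = C1*exp(-4*exp(-y)/7)


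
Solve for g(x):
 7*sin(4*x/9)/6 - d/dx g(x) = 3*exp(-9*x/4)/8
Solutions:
 g(x) = C1 - 21*cos(4*x/9)/8 + exp(-9*x/4)/6


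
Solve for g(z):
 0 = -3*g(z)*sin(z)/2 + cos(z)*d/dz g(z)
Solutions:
 g(z) = C1/cos(z)^(3/2)


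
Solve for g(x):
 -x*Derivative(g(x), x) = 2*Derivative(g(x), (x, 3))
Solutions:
 g(x) = C1 + Integral(C2*airyai(-2^(2/3)*x/2) + C3*airybi(-2^(2/3)*x/2), x)


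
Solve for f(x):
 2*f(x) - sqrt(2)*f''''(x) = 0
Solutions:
 f(x) = C1*exp(-2^(1/8)*x) + C2*exp(2^(1/8)*x) + C3*sin(2^(1/8)*x) + C4*cos(2^(1/8)*x)


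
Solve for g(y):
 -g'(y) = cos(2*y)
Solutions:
 g(y) = C1 - sin(2*y)/2


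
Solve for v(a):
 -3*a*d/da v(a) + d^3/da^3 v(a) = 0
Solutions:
 v(a) = C1 + Integral(C2*airyai(3^(1/3)*a) + C3*airybi(3^(1/3)*a), a)


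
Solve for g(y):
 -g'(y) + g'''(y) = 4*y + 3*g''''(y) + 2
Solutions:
 g(y) = C1 + C2*exp(y*(2*2^(1/3)/(9*sqrt(717) + 241)^(1/3) + 4 + 2^(2/3)*(9*sqrt(717) + 241)^(1/3))/36)*sin(2^(1/3)*sqrt(3)*y*(-2^(1/3)*(9*sqrt(717) + 241)^(1/3) + 2/(9*sqrt(717) + 241)^(1/3))/36) + C3*exp(y*(2*2^(1/3)/(9*sqrt(717) + 241)^(1/3) + 4 + 2^(2/3)*(9*sqrt(717) + 241)^(1/3))/36)*cos(2^(1/3)*sqrt(3)*y*(-2^(1/3)*(9*sqrt(717) + 241)^(1/3) + 2/(9*sqrt(717) + 241)^(1/3))/36) + C4*exp(y*(-2^(2/3)*(9*sqrt(717) + 241)^(1/3) - 2*2^(1/3)/(9*sqrt(717) + 241)^(1/3) + 2)/18) - 2*y^2 - 2*y


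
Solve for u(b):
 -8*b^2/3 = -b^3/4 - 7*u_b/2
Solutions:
 u(b) = C1 - b^4/56 + 16*b^3/63


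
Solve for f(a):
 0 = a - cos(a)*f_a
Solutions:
 f(a) = C1 + Integral(a/cos(a), a)


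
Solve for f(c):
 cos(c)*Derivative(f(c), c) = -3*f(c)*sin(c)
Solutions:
 f(c) = C1*cos(c)^3


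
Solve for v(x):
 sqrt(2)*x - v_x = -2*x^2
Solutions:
 v(x) = C1 + 2*x^3/3 + sqrt(2)*x^2/2


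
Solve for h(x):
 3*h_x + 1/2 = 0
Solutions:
 h(x) = C1 - x/6


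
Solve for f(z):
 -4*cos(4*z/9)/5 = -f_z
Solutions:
 f(z) = C1 + 9*sin(4*z/9)/5


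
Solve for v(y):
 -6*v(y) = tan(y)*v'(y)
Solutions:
 v(y) = C1/sin(y)^6


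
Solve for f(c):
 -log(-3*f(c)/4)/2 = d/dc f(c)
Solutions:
 2*Integral(1/(log(-_y) - 2*log(2) + log(3)), (_y, f(c))) = C1 - c


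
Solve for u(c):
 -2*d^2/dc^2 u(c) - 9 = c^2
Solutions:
 u(c) = C1 + C2*c - c^4/24 - 9*c^2/4


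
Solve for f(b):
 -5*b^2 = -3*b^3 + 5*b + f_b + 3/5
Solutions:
 f(b) = C1 + 3*b^4/4 - 5*b^3/3 - 5*b^2/2 - 3*b/5


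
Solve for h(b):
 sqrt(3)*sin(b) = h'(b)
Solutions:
 h(b) = C1 - sqrt(3)*cos(b)


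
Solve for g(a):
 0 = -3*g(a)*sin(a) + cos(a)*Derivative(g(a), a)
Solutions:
 g(a) = C1/cos(a)^3


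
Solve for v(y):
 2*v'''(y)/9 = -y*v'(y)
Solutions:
 v(y) = C1 + Integral(C2*airyai(-6^(2/3)*y/2) + C3*airybi(-6^(2/3)*y/2), y)


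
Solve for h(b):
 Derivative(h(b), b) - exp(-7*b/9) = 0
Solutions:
 h(b) = C1 - 9*exp(-7*b/9)/7


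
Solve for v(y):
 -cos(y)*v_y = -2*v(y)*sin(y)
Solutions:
 v(y) = C1/cos(y)^2


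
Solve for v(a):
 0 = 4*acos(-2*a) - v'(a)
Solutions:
 v(a) = C1 + 4*a*acos(-2*a) + 2*sqrt(1 - 4*a^2)


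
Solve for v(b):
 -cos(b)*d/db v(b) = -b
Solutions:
 v(b) = C1 + Integral(b/cos(b), b)


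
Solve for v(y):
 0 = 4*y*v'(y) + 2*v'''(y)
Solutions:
 v(y) = C1 + Integral(C2*airyai(-2^(1/3)*y) + C3*airybi(-2^(1/3)*y), y)


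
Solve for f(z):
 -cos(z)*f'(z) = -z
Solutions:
 f(z) = C1 + Integral(z/cos(z), z)


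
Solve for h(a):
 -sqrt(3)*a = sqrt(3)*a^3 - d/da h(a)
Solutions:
 h(a) = C1 + sqrt(3)*a^4/4 + sqrt(3)*a^2/2


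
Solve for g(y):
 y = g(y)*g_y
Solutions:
 g(y) = -sqrt(C1 + y^2)
 g(y) = sqrt(C1 + y^2)


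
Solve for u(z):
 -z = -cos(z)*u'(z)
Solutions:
 u(z) = C1 + Integral(z/cos(z), z)


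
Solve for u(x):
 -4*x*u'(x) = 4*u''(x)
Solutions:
 u(x) = C1 + C2*erf(sqrt(2)*x/2)


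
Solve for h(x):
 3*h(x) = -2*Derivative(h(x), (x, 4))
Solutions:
 h(x) = (C1*sin(6^(1/4)*x/2) + C2*cos(6^(1/4)*x/2))*exp(-6^(1/4)*x/2) + (C3*sin(6^(1/4)*x/2) + C4*cos(6^(1/4)*x/2))*exp(6^(1/4)*x/2)


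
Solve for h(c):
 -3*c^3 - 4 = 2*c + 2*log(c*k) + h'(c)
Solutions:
 h(c) = C1 - 3*c^4/4 - c^2 - 2*c*log(c*k) - 2*c


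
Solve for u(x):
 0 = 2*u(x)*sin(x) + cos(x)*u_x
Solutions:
 u(x) = C1*cos(x)^2


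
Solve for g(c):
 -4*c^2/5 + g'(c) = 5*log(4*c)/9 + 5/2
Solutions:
 g(c) = C1 + 4*c^3/15 + 5*c*log(c)/9 + 10*c*log(2)/9 + 35*c/18


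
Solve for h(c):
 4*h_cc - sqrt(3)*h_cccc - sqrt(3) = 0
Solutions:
 h(c) = C1 + C2*c + C3*exp(-2*3^(3/4)*c/3) + C4*exp(2*3^(3/4)*c/3) + sqrt(3)*c^2/8


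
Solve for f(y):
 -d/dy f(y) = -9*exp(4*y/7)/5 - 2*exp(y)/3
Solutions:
 f(y) = C1 + 63*exp(4*y/7)/20 + 2*exp(y)/3


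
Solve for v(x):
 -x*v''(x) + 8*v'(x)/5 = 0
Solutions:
 v(x) = C1 + C2*x^(13/5)


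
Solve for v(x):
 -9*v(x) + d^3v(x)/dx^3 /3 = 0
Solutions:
 v(x) = C3*exp(3*x) + (C1*sin(3*sqrt(3)*x/2) + C2*cos(3*sqrt(3)*x/2))*exp(-3*x/2)


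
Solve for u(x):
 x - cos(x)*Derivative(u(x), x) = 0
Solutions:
 u(x) = C1 + Integral(x/cos(x), x)


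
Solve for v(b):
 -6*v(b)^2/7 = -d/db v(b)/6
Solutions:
 v(b) = -7/(C1 + 36*b)


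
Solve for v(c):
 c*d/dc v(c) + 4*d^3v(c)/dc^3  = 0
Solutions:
 v(c) = C1 + Integral(C2*airyai(-2^(1/3)*c/2) + C3*airybi(-2^(1/3)*c/2), c)


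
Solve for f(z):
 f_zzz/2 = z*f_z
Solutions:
 f(z) = C1 + Integral(C2*airyai(2^(1/3)*z) + C3*airybi(2^(1/3)*z), z)


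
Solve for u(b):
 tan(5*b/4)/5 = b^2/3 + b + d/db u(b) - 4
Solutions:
 u(b) = C1 - b^3/9 - b^2/2 + 4*b - 4*log(cos(5*b/4))/25


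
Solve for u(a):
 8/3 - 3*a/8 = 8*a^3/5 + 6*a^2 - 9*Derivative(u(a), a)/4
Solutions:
 u(a) = C1 + 8*a^4/45 + 8*a^3/9 + a^2/12 - 32*a/27


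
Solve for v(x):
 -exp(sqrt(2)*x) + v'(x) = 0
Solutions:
 v(x) = C1 + sqrt(2)*exp(sqrt(2)*x)/2


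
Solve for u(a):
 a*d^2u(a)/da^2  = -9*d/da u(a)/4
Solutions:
 u(a) = C1 + C2/a^(5/4)


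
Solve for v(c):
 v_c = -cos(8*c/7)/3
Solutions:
 v(c) = C1 - 7*sin(8*c/7)/24


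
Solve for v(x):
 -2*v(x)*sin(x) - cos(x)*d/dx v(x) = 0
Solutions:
 v(x) = C1*cos(x)^2


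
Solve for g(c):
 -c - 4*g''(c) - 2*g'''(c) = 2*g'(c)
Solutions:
 g(c) = C1 - c^2/4 + c + (C2 + C3*c)*exp(-c)


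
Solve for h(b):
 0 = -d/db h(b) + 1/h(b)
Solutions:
 h(b) = -sqrt(C1 + 2*b)
 h(b) = sqrt(C1 + 2*b)


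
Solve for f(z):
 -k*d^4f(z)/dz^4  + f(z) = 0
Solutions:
 f(z) = C1*exp(-z*(1/k)^(1/4)) + C2*exp(z*(1/k)^(1/4)) + C3*exp(-I*z*(1/k)^(1/4)) + C4*exp(I*z*(1/k)^(1/4))


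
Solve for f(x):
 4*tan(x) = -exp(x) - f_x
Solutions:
 f(x) = C1 - exp(x) + 4*log(cos(x))


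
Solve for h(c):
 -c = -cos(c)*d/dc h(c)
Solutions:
 h(c) = C1 + Integral(c/cos(c), c)


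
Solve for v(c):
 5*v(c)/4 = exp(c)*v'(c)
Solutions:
 v(c) = C1*exp(-5*exp(-c)/4)


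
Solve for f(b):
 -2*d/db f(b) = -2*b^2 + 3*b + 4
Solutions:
 f(b) = C1 + b^3/3 - 3*b^2/4 - 2*b


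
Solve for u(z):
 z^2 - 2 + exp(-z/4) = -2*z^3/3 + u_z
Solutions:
 u(z) = C1 + z^4/6 + z^3/3 - 2*z - 4*exp(-z/4)


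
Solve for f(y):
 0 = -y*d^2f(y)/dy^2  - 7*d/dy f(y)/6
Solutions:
 f(y) = C1 + C2/y^(1/6)


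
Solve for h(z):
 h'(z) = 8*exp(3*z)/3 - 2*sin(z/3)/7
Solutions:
 h(z) = C1 + 8*exp(3*z)/9 + 6*cos(z/3)/7


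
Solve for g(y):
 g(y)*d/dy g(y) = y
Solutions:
 g(y) = -sqrt(C1 + y^2)
 g(y) = sqrt(C1 + y^2)


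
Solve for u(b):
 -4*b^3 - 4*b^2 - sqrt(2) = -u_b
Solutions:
 u(b) = C1 + b^4 + 4*b^3/3 + sqrt(2)*b


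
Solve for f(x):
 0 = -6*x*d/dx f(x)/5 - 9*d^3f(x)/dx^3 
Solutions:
 f(x) = C1 + Integral(C2*airyai(-15^(2/3)*2^(1/3)*x/15) + C3*airybi(-15^(2/3)*2^(1/3)*x/15), x)


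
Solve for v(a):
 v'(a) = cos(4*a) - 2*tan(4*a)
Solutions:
 v(a) = C1 + log(cos(4*a))/2 + sin(4*a)/4


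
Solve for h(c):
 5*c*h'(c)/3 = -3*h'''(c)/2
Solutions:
 h(c) = C1 + Integral(C2*airyai(-30^(1/3)*c/3) + C3*airybi(-30^(1/3)*c/3), c)


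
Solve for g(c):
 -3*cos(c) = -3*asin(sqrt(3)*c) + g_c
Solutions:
 g(c) = C1 + 3*c*asin(sqrt(3)*c) + sqrt(3)*sqrt(1 - 3*c^2) - 3*sin(c)


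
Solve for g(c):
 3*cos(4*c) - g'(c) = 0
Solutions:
 g(c) = C1 + 3*sin(4*c)/4


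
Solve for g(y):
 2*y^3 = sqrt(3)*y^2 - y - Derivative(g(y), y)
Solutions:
 g(y) = C1 - y^4/2 + sqrt(3)*y^3/3 - y^2/2


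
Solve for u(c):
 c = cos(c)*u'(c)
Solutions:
 u(c) = C1 + Integral(c/cos(c), c)


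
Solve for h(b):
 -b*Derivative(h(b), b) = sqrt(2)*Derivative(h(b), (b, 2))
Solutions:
 h(b) = C1 + C2*erf(2^(1/4)*b/2)


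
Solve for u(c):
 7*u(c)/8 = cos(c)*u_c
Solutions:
 u(c) = C1*(sin(c) + 1)^(7/16)/(sin(c) - 1)^(7/16)


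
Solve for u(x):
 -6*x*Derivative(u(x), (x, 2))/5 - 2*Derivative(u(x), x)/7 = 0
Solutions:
 u(x) = C1 + C2*x^(16/21)


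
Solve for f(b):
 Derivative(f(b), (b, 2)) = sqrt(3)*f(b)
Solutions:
 f(b) = C1*exp(-3^(1/4)*b) + C2*exp(3^(1/4)*b)


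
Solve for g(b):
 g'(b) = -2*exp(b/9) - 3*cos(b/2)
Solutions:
 g(b) = C1 - 18*exp(b/9) - 6*sin(b/2)


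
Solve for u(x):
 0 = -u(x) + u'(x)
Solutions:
 u(x) = C1*exp(x)


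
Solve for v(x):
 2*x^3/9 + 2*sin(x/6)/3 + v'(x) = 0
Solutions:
 v(x) = C1 - x^4/18 + 4*cos(x/6)


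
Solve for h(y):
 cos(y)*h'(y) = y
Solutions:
 h(y) = C1 + Integral(y/cos(y), y)


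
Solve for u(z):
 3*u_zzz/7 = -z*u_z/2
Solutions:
 u(z) = C1 + Integral(C2*airyai(-6^(2/3)*7^(1/3)*z/6) + C3*airybi(-6^(2/3)*7^(1/3)*z/6), z)


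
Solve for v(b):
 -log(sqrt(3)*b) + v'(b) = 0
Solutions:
 v(b) = C1 + b*log(b) - b + b*log(3)/2


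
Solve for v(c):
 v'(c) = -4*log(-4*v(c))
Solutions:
 Integral(1/(log(-_y) + 2*log(2)), (_y, v(c)))/4 = C1 - c


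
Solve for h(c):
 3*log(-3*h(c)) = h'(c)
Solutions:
 -Integral(1/(log(-_y) + log(3)), (_y, h(c)))/3 = C1 - c


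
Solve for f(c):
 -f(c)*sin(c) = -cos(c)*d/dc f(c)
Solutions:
 f(c) = C1/cos(c)


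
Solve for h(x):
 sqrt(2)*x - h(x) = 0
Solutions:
 h(x) = sqrt(2)*x


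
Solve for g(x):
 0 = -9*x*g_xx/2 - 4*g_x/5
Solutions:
 g(x) = C1 + C2*x^(37/45)


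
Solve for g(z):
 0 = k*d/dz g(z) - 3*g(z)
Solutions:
 g(z) = C1*exp(3*z/k)


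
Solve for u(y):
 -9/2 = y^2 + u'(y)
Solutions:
 u(y) = C1 - y^3/3 - 9*y/2


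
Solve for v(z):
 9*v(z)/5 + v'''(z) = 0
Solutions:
 v(z) = C3*exp(-15^(2/3)*z/5) + (C1*sin(3*3^(1/6)*5^(2/3)*z/10) + C2*cos(3*3^(1/6)*5^(2/3)*z/10))*exp(15^(2/3)*z/10)


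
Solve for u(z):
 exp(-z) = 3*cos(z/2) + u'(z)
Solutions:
 u(z) = C1 - 6*sin(z/2) - exp(-z)


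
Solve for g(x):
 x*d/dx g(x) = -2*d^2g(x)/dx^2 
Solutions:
 g(x) = C1 + C2*erf(x/2)


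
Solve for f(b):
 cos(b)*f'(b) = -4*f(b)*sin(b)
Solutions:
 f(b) = C1*cos(b)^4


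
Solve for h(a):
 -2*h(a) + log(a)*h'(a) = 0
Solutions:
 h(a) = C1*exp(2*li(a))


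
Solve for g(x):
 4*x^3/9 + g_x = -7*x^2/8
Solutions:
 g(x) = C1 - x^4/9 - 7*x^3/24


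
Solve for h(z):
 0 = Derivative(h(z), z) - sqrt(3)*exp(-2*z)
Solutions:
 h(z) = C1 - sqrt(3)*exp(-2*z)/2


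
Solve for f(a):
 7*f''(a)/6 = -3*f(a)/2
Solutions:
 f(a) = C1*sin(3*sqrt(7)*a/7) + C2*cos(3*sqrt(7)*a/7)


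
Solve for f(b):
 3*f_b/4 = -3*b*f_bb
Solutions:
 f(b) = C1 + C2*b^(3/4)


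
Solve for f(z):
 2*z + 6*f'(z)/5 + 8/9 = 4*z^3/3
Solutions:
 f(z) = C1 + 5*z^4/18 - 5*z^2/6 - 20*z/27


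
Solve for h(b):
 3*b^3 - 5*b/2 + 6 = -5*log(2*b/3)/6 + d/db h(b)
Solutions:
 h(b) = C1 + 3*b^4/4 - 5*b^2/4 + 5*b*log(b)/6 - 5*b*log(3)/6 + 5*b*log(2)/6 + 31*b/6


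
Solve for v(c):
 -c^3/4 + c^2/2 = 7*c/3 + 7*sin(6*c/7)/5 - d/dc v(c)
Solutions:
 v(c) = C1 + c^4/16 - c^3/6 + 7*c^2/6 - 49*cos(6*c/7)/30


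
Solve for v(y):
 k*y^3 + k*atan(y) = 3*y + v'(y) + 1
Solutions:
 v(y) = C1 + k*y^4/4 + k*(y*atan(y) - log(y^2 + 1)/2) - 3*y^2/2 - y


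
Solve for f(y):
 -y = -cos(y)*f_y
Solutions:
 f(y) = C1 + Integral(y/cos(y), y)


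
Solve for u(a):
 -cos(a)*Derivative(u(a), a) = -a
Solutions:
 u(a) = C1 + Integral(a/cos(a), a)


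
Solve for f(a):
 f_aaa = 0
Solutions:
 f(a) = C1 + C2*a + C3*a^2


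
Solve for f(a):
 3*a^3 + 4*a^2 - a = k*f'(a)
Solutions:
 f(a) = C1 + 3*a^4/(4*k) + 4*a^3/(3*k) - a^2/(2*k)


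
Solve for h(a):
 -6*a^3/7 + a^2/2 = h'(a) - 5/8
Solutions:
 h(a) = C1 - 3*a^4/14 + a^3/6 + 5*a/8


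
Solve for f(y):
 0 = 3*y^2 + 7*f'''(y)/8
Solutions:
 f(y) = C1 + C2*y + C3*y^2 - 2*y^5/35


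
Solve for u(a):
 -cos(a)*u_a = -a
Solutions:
 u(a) = C1 + Integral(a/cos(a), a)


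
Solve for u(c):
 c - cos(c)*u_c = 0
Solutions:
 u(c) = C1 + Integral(c/cos(c), c)


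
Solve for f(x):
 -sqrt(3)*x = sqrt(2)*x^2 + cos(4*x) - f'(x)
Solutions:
 f(x) = C1 + sqrt(2)*x^3/3 + sqrt(3)*x^2/2 + sin(4*x)/4


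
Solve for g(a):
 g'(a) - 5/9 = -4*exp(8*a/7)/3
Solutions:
 g(a) = C1 + 5*a/9 - 7*exp(8*a/7)/6


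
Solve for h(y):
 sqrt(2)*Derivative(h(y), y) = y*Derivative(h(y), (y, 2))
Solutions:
 h(y) = C1 + C2*y^(1 + sqrt(2))


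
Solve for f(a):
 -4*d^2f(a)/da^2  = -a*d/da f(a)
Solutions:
 f(a) = C1 + C2*erfi(sqrt(2)*a/4)


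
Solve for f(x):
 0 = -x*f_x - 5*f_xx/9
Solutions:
 f(x) = C1 + C2*erf(3*sqrt(10)*x/10)


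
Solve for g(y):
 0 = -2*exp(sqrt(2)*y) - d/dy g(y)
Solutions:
 g(y) = C1 - sqrt(2)*exp(sqrt(2)*y)


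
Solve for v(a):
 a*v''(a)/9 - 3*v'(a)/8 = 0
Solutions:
 v(a) = C1 + C2*a^(35/8)


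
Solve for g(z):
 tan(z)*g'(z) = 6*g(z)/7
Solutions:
 g(z) = C1*sin(z)^(6/7)


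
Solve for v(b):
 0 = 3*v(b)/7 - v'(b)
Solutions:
 v(b) = C1*exp(3*b/7)


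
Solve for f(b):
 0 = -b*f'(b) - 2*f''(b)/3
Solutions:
 f(b) = C1 + C2*erf(sqrt(3)*b/2)


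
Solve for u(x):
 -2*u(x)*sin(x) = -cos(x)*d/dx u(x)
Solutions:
 u(x) = C1/cos(x)^2


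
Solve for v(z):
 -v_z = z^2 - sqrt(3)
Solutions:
 v(z) = C1 - z^3/3 + sqrt(3)*z


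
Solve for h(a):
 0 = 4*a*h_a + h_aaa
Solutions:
 h(a) = C1 + Integral(C2*airyai(-2^(2/3)*a) + C3*airybi(-2^(2/3)*a), a)


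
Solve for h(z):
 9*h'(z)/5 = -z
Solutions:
 h(z) = C1 - 5*z^2/18


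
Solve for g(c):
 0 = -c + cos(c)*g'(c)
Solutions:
 g(c) = C1 + Integral(c/cos(c), c)


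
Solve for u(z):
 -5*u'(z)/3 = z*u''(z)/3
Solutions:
 u(z) = C1 + C2/z^4


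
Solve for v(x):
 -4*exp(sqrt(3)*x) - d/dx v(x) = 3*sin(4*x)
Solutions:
 v(x) = C1 - 4*sqrt(3)*exp(sqrt(3)*x)/3 + 3*cos(4*x)/4


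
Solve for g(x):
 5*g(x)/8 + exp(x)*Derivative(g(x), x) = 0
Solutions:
 g(x) = C1*exp(5*exp(-x)/8)


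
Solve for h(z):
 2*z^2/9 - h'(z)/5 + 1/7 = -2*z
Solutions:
 h(z) = C1 + 10*z^3/27 + 5*z^2 + 5*z/7


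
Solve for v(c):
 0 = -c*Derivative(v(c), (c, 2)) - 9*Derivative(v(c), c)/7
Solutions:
 v(c) = C1 + C2/c^(2/7)


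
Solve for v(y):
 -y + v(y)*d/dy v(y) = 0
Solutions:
 v(y) = -sqrt(C1 + y^2)
 v(y) = sqrt(C1 + y^2)


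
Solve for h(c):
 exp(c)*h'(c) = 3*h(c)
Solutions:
 h(c) = C1*exp(-3*exp(-c))


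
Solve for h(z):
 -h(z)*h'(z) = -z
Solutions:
 h(z) = -sqrt(C1 + z^2)
 h(z) = sqrt(C1 + z^2)


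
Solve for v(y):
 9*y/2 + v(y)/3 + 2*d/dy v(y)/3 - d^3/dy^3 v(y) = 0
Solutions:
 v(y) = C3*exp(y) - 27*y/2 + (C1*sin(sqrt(3)*y/6) + C2*cos(sqrt(3)*y/6))*exp(-y/2) + 27


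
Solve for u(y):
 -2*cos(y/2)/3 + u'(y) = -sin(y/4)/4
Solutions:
 u(y) = C1 + 4*sin(y/2)/3 + cos(y/4)


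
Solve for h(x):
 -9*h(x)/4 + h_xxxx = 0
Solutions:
 h(x) = C1*exp(-sqrt(6)*x/2) + C2*exp(sqrt(6)*x/2) + C3*sin(sqrt(6)*x/2) + C4*cos(sqrt(6)*x/2)


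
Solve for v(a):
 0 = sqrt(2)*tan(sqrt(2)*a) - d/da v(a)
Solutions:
 v(a) = C1 - log(cos(sqrt(2)*a))


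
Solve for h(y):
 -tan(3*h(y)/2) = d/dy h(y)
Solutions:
 h(y) = -2*asin(C1*exp(-3*y/2))/3 + 2*pi/3
 h(y) = 2*asin(C1*exp(-3*y/2))/3


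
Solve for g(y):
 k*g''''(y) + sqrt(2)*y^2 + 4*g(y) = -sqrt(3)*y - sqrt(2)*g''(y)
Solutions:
 g(y) = C1*exp(-2^(3/4)*y*sqrt((-sqrt(1 - 8*k) - 1)/k)/2) + C2*exp(2^(3/4)*y*sqrt((-sqrt(1 - 8*k) - 1)/k)/2) + C3*exp(-2^(3/4)*y*sqrt((sqrt(1 - 8*k) - 1)/k)/2) + C4*exp(2^(3/4)*y*sqrt((sqrt(1 - 8*k) - 1)/k)/2) - sqrt(2)*y^2/4 - sqrt(3)*y/4 + 1/4


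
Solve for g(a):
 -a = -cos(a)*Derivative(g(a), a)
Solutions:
 g(a) = C1 + Integral(a/cos(a), a)


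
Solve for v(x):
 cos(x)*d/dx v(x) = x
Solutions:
 v(x) = C1 + Integral(x/cos(x), x)


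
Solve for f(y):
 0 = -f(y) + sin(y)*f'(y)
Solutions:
 f(y) = C1*sqrt(cos(y) - 1)/sqrt(cos(y) + 1)


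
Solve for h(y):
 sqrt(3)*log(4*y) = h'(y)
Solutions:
 h(y) = C1 + sqrt(3)*y*log(y) - sqrt(3)*y + 2*sqrt(3)*y*log(2)


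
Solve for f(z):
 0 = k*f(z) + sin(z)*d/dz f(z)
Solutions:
 f(z) = C1*exp(k*(-log(cos(z) - 1) + log(cos(z) + 1))/2)


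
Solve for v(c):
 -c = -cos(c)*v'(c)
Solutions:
 v(c) = C1 + Integral(c/cos(c), c)


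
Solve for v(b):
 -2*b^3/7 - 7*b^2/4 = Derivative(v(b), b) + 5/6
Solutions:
 v(b) = C1 - b^4/14 - 7*b^3/12 - 5*b/6


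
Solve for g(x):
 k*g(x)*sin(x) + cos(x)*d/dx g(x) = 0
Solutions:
 g(x) = C1*exp(k*log(cos(x)))


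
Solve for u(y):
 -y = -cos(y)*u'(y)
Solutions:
 u(y) = C1 + Integral(y/cos(y), y)


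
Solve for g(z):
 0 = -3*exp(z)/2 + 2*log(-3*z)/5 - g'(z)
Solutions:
 g(z) = C1 + 2*z*log(-z)/5 + 2*z*(-1 + log(3))/5 - 3*exp(z)/2


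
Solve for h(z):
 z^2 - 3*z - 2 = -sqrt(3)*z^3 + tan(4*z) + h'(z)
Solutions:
 h(z) = C1 + sqrt(3)*z^4/4 + z^3/3 - 3*z^2/2 - 2*z + log(cos(4*z))/4


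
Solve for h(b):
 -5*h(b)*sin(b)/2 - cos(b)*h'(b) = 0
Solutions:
 h(b) = C1*cos(b)^(5/2)


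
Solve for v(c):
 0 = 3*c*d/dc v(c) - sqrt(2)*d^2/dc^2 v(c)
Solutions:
 v(c) = C1 + C2*erfi(2^(1/4)*sqrt(3)*c/2)


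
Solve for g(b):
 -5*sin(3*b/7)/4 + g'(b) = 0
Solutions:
 g(b) = C1 - 35*cos(3*b/7)/12


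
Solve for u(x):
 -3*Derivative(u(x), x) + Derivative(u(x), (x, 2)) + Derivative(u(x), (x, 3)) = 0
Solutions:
 u(x) = C1 + C2*exp(x*(-1 + sqrt(13))/2) + C3*exp(-x*(1 + sqrt(13))/2)


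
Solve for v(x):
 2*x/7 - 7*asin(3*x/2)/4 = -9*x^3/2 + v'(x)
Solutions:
 v(x) = C1 + 9*x^4/8 + x^2/7 - 7*x*asin(3*x/2)/4 - 7*sqrt(4 - 9*x^2)/12


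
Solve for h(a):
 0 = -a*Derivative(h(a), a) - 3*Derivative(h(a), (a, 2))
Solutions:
 h(a) = C1 + C2*erf(sqrt(6)*a/6)


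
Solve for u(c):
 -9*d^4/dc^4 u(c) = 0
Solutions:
 u(c) = C1 + C2*c + C3*c^2 + C4*c^3


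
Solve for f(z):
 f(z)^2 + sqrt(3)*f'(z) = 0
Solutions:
 f(z) = 3/(C1 + sqrt(3)*z)


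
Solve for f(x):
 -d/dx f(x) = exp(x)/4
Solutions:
 f(x) = C1 - exp(x)/4


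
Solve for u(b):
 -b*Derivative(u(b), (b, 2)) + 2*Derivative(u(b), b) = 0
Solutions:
 u(b) = C1 + C2*b^3


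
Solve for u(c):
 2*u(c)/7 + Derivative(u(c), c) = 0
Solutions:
 u(c) = C1*exp(-2*c/7)


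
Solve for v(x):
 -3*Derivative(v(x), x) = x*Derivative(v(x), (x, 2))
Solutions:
 v(x) = C1 + C2/x^2


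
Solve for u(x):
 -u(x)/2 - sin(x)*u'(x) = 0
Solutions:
 u(x) = C1*(cos(x) + 1)^(1/4)/(cos(x) - 1)^(1/4)


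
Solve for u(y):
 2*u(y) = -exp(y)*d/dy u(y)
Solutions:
 u(y) = C1*exp(2*exp(-y))


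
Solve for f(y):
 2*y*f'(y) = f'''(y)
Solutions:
 f(y) = C1 + Integral(C2*airyai(2^(1/3)*y) + C3*airybi(2^(1/3)*y), y)


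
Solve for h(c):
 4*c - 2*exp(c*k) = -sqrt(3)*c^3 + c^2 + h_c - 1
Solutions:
 h(c) = C1 + sqrt(3)*c^4/4 - c^3/3 + 2*c^2 + c - 2*exp(c*k)/k


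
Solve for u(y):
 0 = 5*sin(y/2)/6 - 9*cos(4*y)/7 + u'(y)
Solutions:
 u(y) = C1 + 9*sin(4*y)/28 + 5*cos(y/2)/3


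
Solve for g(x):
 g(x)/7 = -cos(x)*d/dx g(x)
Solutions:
 g(x) = C1*(sin(x) - 1)^(1/14)/(sin(x) + 1)^(1/14)


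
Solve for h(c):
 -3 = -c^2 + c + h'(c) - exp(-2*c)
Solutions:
 h(c) = C1 + c^3/3 - c^2/2 - 3*c - exp(-2*c)/2


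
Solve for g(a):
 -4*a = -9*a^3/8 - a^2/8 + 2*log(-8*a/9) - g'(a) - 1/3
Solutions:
 g(a) = C1 - 9*a^4/32 - a^3/24 + 2*a^2 + 2*a*log(-a) + a*(-4*log(3) - 7/3 + 6*log(2))


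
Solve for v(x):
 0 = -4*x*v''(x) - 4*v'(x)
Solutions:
 v(x) = C1 + C2*log(x)


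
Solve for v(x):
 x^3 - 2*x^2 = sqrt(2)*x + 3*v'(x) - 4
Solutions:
 v(x) = C1 + x^4/12 - 2*x^3/9 - sqrt(2)*x^2/6 + 4*x/3


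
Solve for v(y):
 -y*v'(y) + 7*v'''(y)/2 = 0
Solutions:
 v(y) = C1 + Integral(C2*airyai(2^(1/3)*7^(2/3)*y/7) + C3*airybi(2^(1/3)*7^(2/3)*y/7), y)


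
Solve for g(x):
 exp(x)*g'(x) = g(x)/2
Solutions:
 g(x) = C1*exp(-exp(-x)/2)


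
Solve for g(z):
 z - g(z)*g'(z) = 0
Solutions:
 g(z) = -sqrt(C1 + z^2)
 g(z) = sqrt(C1 + z^2)


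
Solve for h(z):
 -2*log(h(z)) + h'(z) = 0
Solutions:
 li(h(z)) = C1 + 2*z


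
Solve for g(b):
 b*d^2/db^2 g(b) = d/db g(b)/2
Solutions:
 g(b) = C1 + C2*b^(3/2)


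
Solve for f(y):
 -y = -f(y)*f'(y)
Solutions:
 f(y) = -sqrt(C1 + y^2)
 f(y) = sqrt(C1 + y^2)


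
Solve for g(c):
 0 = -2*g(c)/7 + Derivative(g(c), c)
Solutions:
 g(c) = C1*exp(2*c/7)


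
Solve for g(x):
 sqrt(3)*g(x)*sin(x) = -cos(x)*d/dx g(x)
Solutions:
 g(x) = C1*cos(x)^(sqrt(3))


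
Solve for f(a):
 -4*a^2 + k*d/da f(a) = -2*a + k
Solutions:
 f(a) = C1 + 4*a^3/(3*k) - a^2/k + a


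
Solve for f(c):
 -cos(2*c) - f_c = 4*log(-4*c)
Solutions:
 f(c) = C1 - 4*c*log(-c) - 8*c*log(2) + 4*c - sin(2*c)/2


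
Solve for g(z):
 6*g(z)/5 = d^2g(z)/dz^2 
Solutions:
 g(z) = C1*exp(-sqrt(30)*z/5) + C2*exp(sqrt(30)*z/5)


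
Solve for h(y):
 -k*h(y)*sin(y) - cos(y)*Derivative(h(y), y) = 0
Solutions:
 h(y) = C1*exp(k*log(cos(y)))


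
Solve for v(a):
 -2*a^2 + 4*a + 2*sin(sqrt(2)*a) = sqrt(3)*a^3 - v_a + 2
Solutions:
 v(a) = C1 + sqrt(3)*a^4/4 + 2*a^3/3 - 2*a^2 + 2*a + sqrt(2)*cos(sqrt(2)*a)


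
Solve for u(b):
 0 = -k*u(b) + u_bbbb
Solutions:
 u(b) = C1*exp(-b*k^(1/4)) + C2*exp(b*k^(1/4)) + C3*exp(-I*b*k^(1/4)) + C4*exp(I*b*k^(1/4))


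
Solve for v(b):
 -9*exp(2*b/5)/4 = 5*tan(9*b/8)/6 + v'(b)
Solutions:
 v(b) = C1 - 45*exp(2*b/5)/8 + 20*log(cos(9*b/8))/27


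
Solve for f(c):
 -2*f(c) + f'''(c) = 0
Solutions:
 f(c) = C3*exp(2^(1/3)*c) + (C1*sin(2^(1/3)*sqrt(3)*c/2) + C2*cos(2^(1/3)*sqrt(3)*c/2))*exp(-2^(1/3)*c/2)


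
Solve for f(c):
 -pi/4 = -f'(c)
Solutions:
 f(c) = C1 + pi*c/4


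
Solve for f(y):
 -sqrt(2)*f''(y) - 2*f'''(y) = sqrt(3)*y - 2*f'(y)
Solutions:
 f(y) = C1 + C2*exp(-sqrt(2)*y) + C3*exp(sqrt(2)*y/2) + sqrt(3)*y^2/4 + sqrt(6)*y/4


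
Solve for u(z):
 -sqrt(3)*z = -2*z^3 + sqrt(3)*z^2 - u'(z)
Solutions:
 u(z) = C1 - z^4/2 + sqrt(3)*z^3/3 + sqrt(3)*z^2/2


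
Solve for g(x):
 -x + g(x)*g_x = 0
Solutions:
 g(x) = -sqrt(C1 + x^2)
 g(x) = sqrt(C1 + x^2)


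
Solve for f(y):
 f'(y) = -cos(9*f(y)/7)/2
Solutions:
 y/2 - 7*log(sin(9*f(y)/7) - 1)/18 + 7*log(sin(9*f(y)/7) + 1)/18 = C1


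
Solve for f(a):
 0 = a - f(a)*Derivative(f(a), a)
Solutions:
 f(a) = -sqrt(C1 + a^2)
 f(a) = sqrt(C1 + a^2)


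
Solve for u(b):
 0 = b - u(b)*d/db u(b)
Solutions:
 u(b) = -sqrt(C1 + b^2)
 u(b) = sqrt(C1 + b^2)


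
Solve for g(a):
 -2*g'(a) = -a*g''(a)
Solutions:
 g(a) = C1 + C2*a^3


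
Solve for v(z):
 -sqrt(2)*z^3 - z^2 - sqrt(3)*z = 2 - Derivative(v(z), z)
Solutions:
 v(z) = C1 + sqrt(2)*z^4/4 + z^3/3 + sqrt(3)*z^2/2 + 2*z


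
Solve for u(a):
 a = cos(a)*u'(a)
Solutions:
 u(a) = C1 + Integral(a/cos(a), a)


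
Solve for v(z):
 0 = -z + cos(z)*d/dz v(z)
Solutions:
 v(z) = C1 + Integral(z/cos(z), z)


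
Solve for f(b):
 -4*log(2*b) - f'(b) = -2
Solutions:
 f(b) = C1 - 4*b*log(b) - b*log(16) + 6*b


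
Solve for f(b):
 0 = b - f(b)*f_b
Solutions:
 f(b) = -sqrt(C1 + b^2)
 f(b) = sqrt(C1 + b^2)


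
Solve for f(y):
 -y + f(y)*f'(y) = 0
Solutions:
 f(y) = -sqrt(C1 + y^2)
 f(y) = sqrt(C1 + y^2)


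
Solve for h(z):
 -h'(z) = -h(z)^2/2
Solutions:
 h(z) = -2/(C1 + z)


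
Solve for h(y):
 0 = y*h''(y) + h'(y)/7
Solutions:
 h(y) = C1 + C2*y^(6/7)


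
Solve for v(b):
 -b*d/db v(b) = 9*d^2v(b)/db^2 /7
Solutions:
 v(b) = C1 + C2*erf(sqrt(14)*b/6)


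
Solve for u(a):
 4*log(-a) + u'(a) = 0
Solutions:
 u(a) = C1 - 4*a*log(-a) + 4*a


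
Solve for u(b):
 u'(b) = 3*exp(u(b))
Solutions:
 u(b) = log(-1/(C1 + 3*b))


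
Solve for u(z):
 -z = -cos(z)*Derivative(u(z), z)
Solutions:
 u(z) = C1 + Integral(z/cos(z), z)


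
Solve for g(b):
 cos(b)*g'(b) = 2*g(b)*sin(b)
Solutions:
 g(b) = C1/cos(b)^2


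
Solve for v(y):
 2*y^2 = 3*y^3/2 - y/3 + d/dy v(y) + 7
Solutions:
 v(y) = C1 - 3*y^4/8 + 2*y^3/3 + y^2/6 - 7*y


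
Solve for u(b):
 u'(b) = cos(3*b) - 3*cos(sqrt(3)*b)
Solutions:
 u(b) = C1 + sin(3*b)/3 - sqrt(3)*sin(sqrt(3)*b)


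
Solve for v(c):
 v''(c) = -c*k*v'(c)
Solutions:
 v(c) = Piecewise((-sqrt(2)*sqrt(pi)*C1*erf(sqrt(2)*c*sqrt(k)/2)/(2*sqrt(k)) - C2, (k > 0) | (k < 0)), (-C1*c - C2, True))


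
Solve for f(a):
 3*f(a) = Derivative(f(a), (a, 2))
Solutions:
 f(a) = C1*exp(-sqrt(3)*a) + C2*exp(sqrt(3)*a)


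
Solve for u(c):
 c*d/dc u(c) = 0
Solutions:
 u(c) = C1


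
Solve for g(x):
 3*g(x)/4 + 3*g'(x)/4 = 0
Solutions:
 g(x) = C1*exp(-x)


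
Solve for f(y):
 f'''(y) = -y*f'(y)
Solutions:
 f(y) = C1 + Integral(C2*airyai(-y) + C3*airybi(-y), y)


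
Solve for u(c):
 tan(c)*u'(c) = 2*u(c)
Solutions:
 u(c) = C1*sin(c)^2


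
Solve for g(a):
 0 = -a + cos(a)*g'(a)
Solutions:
 g(a) = C1 + Integral(a/cos(a), a)


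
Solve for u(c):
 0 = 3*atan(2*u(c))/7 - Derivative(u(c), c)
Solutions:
 Integral(1/atan(2*_y), (_y, u(c))) = C1 + 3*c/7


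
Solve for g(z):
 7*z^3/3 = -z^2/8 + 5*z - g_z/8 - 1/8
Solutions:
 g(z) = C1 - 14*z^4/3 - z^3/3 + 20*z^2 - z


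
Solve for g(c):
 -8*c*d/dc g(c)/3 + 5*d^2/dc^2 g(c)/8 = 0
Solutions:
 g(c) = C1 + C2*erfi(4*sqrt(30)*c/15)


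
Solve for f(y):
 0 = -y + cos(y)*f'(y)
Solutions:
 f(y) = C1 + Integral(y/cos(y), y)


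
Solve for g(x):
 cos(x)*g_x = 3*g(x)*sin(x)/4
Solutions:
 g(x) = C1/cos(x)^(3/4)


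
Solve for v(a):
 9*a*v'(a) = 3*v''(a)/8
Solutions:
 v(a) = C1 + C2*erfi(2*sqrt(3)*a)


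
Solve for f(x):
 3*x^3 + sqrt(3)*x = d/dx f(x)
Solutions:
 f(x) = C1 + 3*x^4/4 + sqrt(3)*x^2/2


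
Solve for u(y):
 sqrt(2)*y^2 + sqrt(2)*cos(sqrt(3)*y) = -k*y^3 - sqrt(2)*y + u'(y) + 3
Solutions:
 u(y) = C1 + k*y^4/4 + sqrt(2)*y^3/3 + sqrt(2)*y^2/2 - 3*y + sqrt(6)*sin(sqrt(3)*y)/3


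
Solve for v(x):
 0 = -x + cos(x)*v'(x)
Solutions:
 v(x) = C1 + Integral(x/cos(x), x)


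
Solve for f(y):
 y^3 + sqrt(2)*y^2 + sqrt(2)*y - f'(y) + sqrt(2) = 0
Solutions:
 f(y) = C1 + y^4/4 + sqrt(2)*y^3/3 + sqrt(2)*y^2/2 + sqrt(2)*y


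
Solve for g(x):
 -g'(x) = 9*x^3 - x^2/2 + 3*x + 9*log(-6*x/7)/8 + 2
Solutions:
 g(x) = C1 - 9*x^4/4 + x^3/6 - 3*x^2/2 - 9*x*log(-x)/8 + x*(-9*log(6) - 7 + 9*log(7))/8


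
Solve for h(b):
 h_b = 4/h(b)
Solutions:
 h(b) = -sqrt(C1 + 8*b)
 h(b) = sqrt(C1 + 8*b)


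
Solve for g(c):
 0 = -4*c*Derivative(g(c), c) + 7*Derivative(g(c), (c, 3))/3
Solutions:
 g(c) = C1 + Integral(C2*airyai(12^(1/3)*7^(2/3)*c/7) + C3*airybi(12^(1/3)*7^(2/3)*c/7), c)


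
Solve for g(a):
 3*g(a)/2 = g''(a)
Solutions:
 g(a) = C1*exp(-sqrt(6)*a/2) + C2*exp(sqrt(6)*a/2)


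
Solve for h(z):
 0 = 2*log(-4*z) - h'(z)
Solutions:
 h(z) = C1 + 2*z*log(-z) + 2*z*(-1 + 2*log(2))


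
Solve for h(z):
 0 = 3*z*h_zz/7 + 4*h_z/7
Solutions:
 h(z) = C1 + C2/z^(1/3)


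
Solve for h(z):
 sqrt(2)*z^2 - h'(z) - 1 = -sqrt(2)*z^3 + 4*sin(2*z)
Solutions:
 h(z) = C1 + sqrt(2)*z^4/4 + sqrt(2)*z^3/3 - z + 2*cos(2*z)


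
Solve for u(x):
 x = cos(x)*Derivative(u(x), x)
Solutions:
 u(x) = C1 + Integral(x/cos(x), x)


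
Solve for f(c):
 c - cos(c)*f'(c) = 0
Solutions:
 f(c) = C1 + Integral(c/cos(c), c)


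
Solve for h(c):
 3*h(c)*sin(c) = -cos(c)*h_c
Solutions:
 h(c) = C1*cos(c)^3


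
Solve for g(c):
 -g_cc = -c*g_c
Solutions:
 g(c) = C1 + C2*erfi(sqrt(2)*c/2)


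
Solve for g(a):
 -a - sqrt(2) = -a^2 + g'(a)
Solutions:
 g(a) = C1 + a^3/3 - a^2/2 - sqrt(2)*a


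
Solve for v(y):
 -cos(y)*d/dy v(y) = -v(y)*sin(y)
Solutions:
 v(y) = C1/cos(y)


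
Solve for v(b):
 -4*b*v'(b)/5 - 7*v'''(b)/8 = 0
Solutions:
 v(b) = C1 + Integral(C2*airyai(-2*70^(2/3)*b/35) + C3*airybi(-2*70^(2/3)*b/35), b)


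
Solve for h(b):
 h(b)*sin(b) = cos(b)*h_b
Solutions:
 h(b) = C1/cos(b)


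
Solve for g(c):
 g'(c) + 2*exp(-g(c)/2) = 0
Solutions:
 g(c) = 2*log(C1 - c)


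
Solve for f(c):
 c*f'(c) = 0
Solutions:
 f(c) = C1


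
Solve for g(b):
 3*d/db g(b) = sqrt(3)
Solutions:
 g(b) = C1 + sqrt(3)*b/3


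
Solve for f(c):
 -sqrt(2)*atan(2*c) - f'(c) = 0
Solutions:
 f(c) = C1 - sqrt(2)*(c*atan(2*c) - log(4*c^2 + 1)/4)


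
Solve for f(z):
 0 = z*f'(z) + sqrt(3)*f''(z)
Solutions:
 f(z) = C1 + C2*erf(sqrt(2)*3^(3/4)*z/6)


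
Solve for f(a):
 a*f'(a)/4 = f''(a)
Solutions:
 f(a) = C1 + C2*erfi(sqrt(2)*a/4)


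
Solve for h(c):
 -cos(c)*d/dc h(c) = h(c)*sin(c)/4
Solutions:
 h(c) = C1*cos(c)^(1/4)


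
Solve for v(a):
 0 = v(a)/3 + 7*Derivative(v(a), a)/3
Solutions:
 v(a) = C1*exp(-a/7)


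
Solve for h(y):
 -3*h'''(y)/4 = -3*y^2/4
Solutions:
 h(y) = C1 + C2*y + C3*y^2 + y^5/60


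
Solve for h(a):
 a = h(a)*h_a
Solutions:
 h(a) = -sqrt(C1 + a^2)
 h(a) = sqrt(C1 + a^2)


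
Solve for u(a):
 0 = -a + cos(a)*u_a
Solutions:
 u(a) = C1 + Integral(a/cos(a), a)


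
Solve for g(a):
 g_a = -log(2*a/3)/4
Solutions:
 g(a) = C1 - a*log(a)/4 - a*log(2)/4 + a/4 + a*log(3)/4


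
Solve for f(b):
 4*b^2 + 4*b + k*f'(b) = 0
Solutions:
 f(b) = C1 - 4*b^3/(3*k) - 2*b^2/k


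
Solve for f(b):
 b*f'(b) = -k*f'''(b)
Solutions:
 f(b) = C1 + Integral(C2*airyai(b*(-1/k)^(1/3)) + C3*airybi(b*(-1/k)^(1/3)), b)


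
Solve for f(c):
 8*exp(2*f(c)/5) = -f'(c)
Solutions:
 f(c) = 5*log(-sqrt(-1/(C1 - 8*c))) - 5*log(2) + 5*log(10)/2
 f(c) = 5*log(-1/(C1 - 8*c))/2 - 5*log(2) + 5*log(10)/2


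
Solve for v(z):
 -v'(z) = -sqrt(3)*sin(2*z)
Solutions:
 v(z) = C1 - sqrt(3)*cos(2*z)/2


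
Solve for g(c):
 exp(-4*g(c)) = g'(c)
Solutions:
 g(c) = log(-I*(C1 + 4*c)^(1/4))
 g(c) = log(I*(C1 + 4*c)^(1/4))
 g(c) = log(-(C1 + 4*c)^(1/4))
 g(c) = log(C1 + 4*c)/4


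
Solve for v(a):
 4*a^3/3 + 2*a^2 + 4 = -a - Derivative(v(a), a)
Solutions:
 v(a) = C1 - a^4/3 - 2*a^3/3 - a^2/2 - 4*a


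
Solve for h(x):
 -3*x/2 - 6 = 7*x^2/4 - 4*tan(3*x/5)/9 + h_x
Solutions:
 h(x) = C1 - 7*x^3/12 - 3*x^2/4 - 6*x - 20*log(cos(3*x/5))/27


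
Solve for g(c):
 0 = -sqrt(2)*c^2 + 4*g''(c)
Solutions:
 g(c) = C1 + C2*c + sqrt(2)*c^4/48


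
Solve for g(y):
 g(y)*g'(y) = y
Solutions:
 g(y) = -sqrt(C1 + y^2)
 g(y) = sqrt(C1 + y^2)


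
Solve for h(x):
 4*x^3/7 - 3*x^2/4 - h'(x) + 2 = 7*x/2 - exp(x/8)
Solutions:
 h(x) = C1 + x^4/7 - x^3/4 - 7*x^2/4 + 2*x + 8*exp(x/8)


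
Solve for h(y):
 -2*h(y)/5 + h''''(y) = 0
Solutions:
 h(y) = C1*exp(-2^(1/4)*5^(3/4)*y/5) + C2*exp(2^(1/4)*5^(3/4)*y/5) + C3*sin(2^(1/4)*5^(3/4)*y/5) + C4*cos(2^(1/4)*5^(3/4)*y/5)


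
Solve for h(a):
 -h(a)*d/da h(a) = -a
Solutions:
 h(a) = -sqrt(C1 + a^2)
 h(a) = sqrt(C1 + a^2)


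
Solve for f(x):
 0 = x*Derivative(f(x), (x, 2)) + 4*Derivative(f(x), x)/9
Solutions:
 f(x) = C1 + C2*x^(5/9)


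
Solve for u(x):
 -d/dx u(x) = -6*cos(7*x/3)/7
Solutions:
 u(x) = C1 + 18*sin(7*x/3)/49


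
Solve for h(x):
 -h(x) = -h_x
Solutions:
 h(x) = C1*exp(x)


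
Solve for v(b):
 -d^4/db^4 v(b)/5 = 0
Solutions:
 v(b) = C1 + C2*b + C3*b^2 + C4*b^3


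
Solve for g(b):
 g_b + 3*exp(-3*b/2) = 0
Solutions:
 g(b) = C1 + 2*exp(-3*b/2)


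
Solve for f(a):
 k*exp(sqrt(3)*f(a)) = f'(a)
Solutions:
 f(a) = sqrt(3)*(2*log(-1/(C1 + a*k)) - log(3))/6


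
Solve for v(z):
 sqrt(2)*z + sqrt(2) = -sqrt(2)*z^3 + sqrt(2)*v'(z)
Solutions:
 v(z) = C1 + z^4/4 + z^2/2 + z


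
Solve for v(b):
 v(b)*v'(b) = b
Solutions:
 v(b) = -sqrt(C1 + b^2)
 v(b) = sqrt(C1 + b^2)


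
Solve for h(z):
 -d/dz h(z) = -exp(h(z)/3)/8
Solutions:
 h(z) = 3*log(-1/(C1 + z)) + 3*log(24)


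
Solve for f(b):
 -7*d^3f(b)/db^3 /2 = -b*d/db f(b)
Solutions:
 f(b) = C1 + Integral(C2*airyai(2^(1/3)*7^(2/3)*b/7) + C3*airybi(2^(1/3)*7^(2/3)*b/7), b)
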